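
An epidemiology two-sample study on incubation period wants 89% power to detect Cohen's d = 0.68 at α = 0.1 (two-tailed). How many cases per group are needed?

z_{α/2} = 1.645, z_β = Φ⁻¹(0.89) = 1.227. For medium effect (d = 0.68): n per group = 2(z_{α/2} + z_β)²/d² = 2(1.645 + 1.227)²/0.68² = 35.7 → 36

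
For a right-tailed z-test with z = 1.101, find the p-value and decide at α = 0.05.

p = P(Z > 1.101) = 1 - Φ(1.101) ≈ 0.1354. Since p ≥ 0.05, fail to reject H₀ (not significant) at α = 0.05.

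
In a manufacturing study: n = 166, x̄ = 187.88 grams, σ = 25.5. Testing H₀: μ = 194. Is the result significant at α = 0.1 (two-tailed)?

z = (187.88 - 194)/(25.5/√166) = -3.092. Since |z| > 1.645, significant at α = 0.1.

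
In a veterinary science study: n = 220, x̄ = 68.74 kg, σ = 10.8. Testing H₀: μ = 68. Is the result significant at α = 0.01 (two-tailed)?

z = (68.74 - 68)/(10.8/√220) = 1.016. Since |z| ≤ 2.576, not significant at α = 0.01.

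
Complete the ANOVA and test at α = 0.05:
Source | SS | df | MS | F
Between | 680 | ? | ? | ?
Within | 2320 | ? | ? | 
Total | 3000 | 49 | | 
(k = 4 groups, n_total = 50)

df_between = 3, df_within = 46. MS_between = 226.67, MS_within = 50.43. F = 4.494, F_crit ≈ 2.807. Reject H₀.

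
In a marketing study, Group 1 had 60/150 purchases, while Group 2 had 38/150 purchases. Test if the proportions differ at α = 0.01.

p̂₁ = 0.4, p̂₂ = 0.253, pooled p̂ = 0.327. z = 2.708. Critical: ±2.576. Reject H₀.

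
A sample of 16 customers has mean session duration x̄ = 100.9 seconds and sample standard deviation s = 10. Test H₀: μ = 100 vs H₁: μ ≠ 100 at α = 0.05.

t = (x̄ - μ₀)/(s/√n) = (100.9 - 100)/(10/√16) = 0.36. df = 15, critical t = ±2.131. Fail to reject H₀.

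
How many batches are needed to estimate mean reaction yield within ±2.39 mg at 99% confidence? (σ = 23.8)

n = (z*σ/E)² = (2.576×23.8/2.39)² = 658.04 → n = 659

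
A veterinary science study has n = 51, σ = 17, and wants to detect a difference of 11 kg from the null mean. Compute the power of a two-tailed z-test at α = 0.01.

SE = σ/√n = 17/√51 = 2.38. Non-centrality λ = d/SE = 11/2.38 = 4.621. Power ≈ Φ(λ - z_{α/2}) = Φ(4.621 - 2.576) = Φ(2.045) = 0.98.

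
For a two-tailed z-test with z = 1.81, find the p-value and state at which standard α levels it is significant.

p = 2·P(Z > |1.81|) = 2·(1 - Φ(1.81)) ≈ 0.0703. Significant at α = 0.1.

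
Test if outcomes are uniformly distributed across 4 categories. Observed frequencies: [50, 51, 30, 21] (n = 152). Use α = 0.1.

Expected = 38 each. χ² = Σ(O-E)²/E = 17.526. df = 3, critical value = 6.251. Reject H₀.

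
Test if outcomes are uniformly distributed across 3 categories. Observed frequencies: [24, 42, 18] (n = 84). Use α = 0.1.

Expected = 28 each. χ² = Σ(O-E)²/E = 11.143. df = 2, critical value = 4.605. Reject H₀.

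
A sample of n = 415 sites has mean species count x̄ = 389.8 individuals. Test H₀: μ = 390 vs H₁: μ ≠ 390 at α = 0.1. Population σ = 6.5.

z = (x̄ - μ₀)/(σ/√n) = (389.8 - 390)/(6.5/√415) = -0.627. Critical value: ±1.645. Since |-0.627| ≤ 1.645, Fail to reject H₀.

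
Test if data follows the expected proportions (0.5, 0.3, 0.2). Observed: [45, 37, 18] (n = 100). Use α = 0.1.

Expected: [50.0, 30.0, 20.0]. χ² = 2.333. df = 2, critical = 4.605. Fail to reject H₀.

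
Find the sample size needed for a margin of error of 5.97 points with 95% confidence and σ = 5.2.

n = (z*σ/E)² = (1.96×5.2/5.97)² = 2.9 → n = 3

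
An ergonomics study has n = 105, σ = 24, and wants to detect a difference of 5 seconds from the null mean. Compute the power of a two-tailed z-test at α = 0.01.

SE = σ/√n = 24/√105 = 2.342. Non-centrality λ = d/SE = 5/2.342 = 2.135. Power ≈ Φ(λ - z_{α/2}) = Φ(2.135 - 2.576) = Φ(-0.441) = 0.33.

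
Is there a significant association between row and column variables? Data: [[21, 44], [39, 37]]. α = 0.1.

χ² = 5.178. df = 1, critical = 2.706. Reject H₀. Variables are dependent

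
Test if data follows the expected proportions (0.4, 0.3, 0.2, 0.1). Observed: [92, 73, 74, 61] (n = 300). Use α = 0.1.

Expected: [120.0, 90.0, 60.0, 30.0]. χ² = 45.044. df = 3, critical = 6.251. Reject H₀.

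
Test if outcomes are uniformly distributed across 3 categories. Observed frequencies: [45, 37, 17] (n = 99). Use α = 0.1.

Expected = 33 each. χ² = Σ(O-E)²/E = 12.606. df = 2, critical value = 4.605. Reject H₀.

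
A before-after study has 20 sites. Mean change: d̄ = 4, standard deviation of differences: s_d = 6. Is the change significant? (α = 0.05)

t = d̄/(s_d/√n) = 4/(6/√20) = 2.981. df = 19, critical t = ±2.093. Reject H₀.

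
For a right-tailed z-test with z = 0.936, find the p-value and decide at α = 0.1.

p = P(Z > 0.936) = 1 - Φ(0.936) ≈ 0.1746. Since p ≥ 0.1, fail to reject H₀ (not significant) at α = 0.1.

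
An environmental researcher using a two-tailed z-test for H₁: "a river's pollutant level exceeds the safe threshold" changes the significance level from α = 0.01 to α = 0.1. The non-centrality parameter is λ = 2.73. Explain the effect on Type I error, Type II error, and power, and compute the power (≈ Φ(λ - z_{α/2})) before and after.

Increasing α from 0.01 to 0.1:
• Type I error rate increases (α is the Type I rate by definition).
• Critical value moves from z_{α/2} = 2.576 to 1.645, so power = Φ(λ - z_{α/2}) goes from Φ(2.73 - 2.576) = 0.561 to Φ(2.73 - 1.645) = 0.861.
• Type II error rate β = 1 - power therefore decreases (0.439 → 0.139).
Appropriate when false negatives are costly — here, allowing unsafe pollution to continue.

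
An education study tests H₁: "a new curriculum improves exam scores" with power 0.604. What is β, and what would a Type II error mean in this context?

β = 1 - power = 1 - 0.604 = 0.396. A Type II error is failing to reject H₀ when H₀ is false (false negative) — here, failing to conclude that a new curriculum improves exam scores when in fact it is true. Consequence: keeping the old curriculum when the new one would have helped students.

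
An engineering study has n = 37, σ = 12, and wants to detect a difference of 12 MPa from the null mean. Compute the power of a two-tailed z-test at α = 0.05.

SE = σ/√n = 12/√37 = 1.973. Non-centrality λ = d/SE = 12/1.973 = 6.083. Power ≈ Φ(λ - z_{α/2}) = Φ(6.083 - 1.96) = Φ(4.123) = 1.0.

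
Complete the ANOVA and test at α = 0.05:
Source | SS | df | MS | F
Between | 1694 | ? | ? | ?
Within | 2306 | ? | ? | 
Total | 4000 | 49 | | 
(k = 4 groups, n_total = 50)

df_between = 3, df_within = 46. MS_between = 564.67, MS_within = 50.13. F = 11.264, F_crit ≈ 2.807. Reject H₀.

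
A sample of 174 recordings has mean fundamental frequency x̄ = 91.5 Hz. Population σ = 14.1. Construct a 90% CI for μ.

CI = x̄ ± z*(σ/√n) = 91.5 ± 1.645(14.1/√174) = 91.5 ± 1.76 = (89.74, 93.26)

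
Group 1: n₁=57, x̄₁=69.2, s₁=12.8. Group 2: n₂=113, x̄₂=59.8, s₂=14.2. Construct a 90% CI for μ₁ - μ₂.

Difference = 9.4. SE = √(12.8²/57 + 14.2²/113) = 2.158. CI = (5.85, 12.95)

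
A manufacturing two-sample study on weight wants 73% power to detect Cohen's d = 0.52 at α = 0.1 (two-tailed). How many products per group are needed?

z_{α/2} = 1.645, z_β = Φ⁻¹(0.73) = 0.613. For medium effect (d = 0.52): n per group = 2(z_{α/2} + z_β)²/d² = 2(1.645 + 0.613)²/0.52² = 37.7 → 38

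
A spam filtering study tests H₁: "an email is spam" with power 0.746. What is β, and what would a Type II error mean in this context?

β = 1 - power = 1 - 0.746 = 0.254. A Type II error is failing to reject H₀ when H₀ is false (false negative) — here, failing to conclude that an email is spam when in fact it is true. Consequence: a spam email lands in the inbox.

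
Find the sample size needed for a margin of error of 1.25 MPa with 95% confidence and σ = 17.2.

n = (z*σ/E)² = (1.96×17.2/1.25)² = 727.4 → n = 728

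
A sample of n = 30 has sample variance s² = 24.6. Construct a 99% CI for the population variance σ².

df = 29. χ²_{0.005} = 52.336, χ²_{0.995} = 13.121. CI for σ² = ((n-1)s²/χ²_{α/2}, (n-1)s²/χ²_{1-α/2}) = (29·24.6/52.336, 29·24.6/13.121) = (13.63, 54.37)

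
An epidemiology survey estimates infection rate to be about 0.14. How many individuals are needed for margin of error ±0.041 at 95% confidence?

n = z²p(1-p)/E² = 1.96²×0.14×0.86/0.041² = 275.2 → n = 276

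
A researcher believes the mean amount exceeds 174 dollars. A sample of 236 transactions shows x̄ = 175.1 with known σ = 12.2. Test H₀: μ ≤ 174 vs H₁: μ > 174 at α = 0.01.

z = 1.385. Critical value: 2.33. Fail to reject H₀.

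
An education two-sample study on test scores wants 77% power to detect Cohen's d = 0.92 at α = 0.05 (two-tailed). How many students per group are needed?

z_{α/2} = 1.96, z_β = Φ⁻¹(0.77) = 0.739. For large effect (d = 0.92): n per group = 2(z_{α/2} + z_β)²/d² = 2(1.96 + 0.739)²/0.92² = 17.2 → 18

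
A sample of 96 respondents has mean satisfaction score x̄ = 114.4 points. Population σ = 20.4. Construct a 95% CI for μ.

CI = x̄ ± z*(σ/√n) = 114.4 ± 1.96(20.4/√96) = 114.4 ± 4.08 = (110.32, 118.48)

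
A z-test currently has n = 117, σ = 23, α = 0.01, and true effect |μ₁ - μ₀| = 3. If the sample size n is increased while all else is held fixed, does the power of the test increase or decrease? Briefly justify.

Power increases: a larger n shrinks the standard error σ/√n, moving the sampling distribution under H₁ further from the critical value.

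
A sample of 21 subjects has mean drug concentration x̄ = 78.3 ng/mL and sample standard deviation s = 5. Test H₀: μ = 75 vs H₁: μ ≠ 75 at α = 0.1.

t = (x̄ - μ₀)/(s/√n) = (78.3 - 75)/(5/√21) = 3.024. df = 20, critical t = ±1.725. Reject H₀.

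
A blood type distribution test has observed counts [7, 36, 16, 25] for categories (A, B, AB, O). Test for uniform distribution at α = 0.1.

Expected = 21 each. χ² = Σ(O-E)²/E = 22.0. df = 3, critical value = 6.251. Reject H₀.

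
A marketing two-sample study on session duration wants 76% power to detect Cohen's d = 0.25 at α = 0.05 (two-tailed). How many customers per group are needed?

z_{α/2} = 1.96, z_β = Φ⁻¹(0.76) = 0.706. For small effect (d = 0.25): n per group = 2(z_{α/2} + z_β)²/d² = 2(1.96 + 0.706)²/0.25² = 227.4 → 228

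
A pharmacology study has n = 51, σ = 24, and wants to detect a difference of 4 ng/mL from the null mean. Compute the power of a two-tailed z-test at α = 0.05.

SE = σ/√n = 24/√51 = 3.361. Non-centrality λ = d/SE = 4/3.361 = 1.19. Power ≈ Φ(λ - z_{α/2}) = Φ(1.19 - 1.96) = Φ(-0.77) = 0.221.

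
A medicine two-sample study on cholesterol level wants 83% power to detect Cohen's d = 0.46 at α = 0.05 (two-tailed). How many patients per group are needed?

z_{α/2} = 1.96, z_β = Φ⁻¹(0.83) = 0.954. For small effect (d = 0.46): n per group = 2(z_{α/2} + z_β)²/d² = 2(1.96 + 0.954)²/0.46² = 80.3 → 81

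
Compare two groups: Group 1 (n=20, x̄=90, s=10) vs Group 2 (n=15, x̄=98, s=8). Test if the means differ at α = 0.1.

Pooled sp = 9.2. t = -2.545, df = 33. Critical t = ±1.692. Reject H₀.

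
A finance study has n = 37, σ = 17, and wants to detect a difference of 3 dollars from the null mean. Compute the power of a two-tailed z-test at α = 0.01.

SE = σ/√n = 17/√37 = 2.795. Non-centrality λ = d/SE = 3/2.795 = 1.073. Power ≈ Φ(λ - z_{α/2}) = Φ(1.073 - 2.576) = Φ(-1.503) = 0.066.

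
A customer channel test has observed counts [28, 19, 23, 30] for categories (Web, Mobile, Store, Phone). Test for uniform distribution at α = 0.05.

Expected = 25 each. χ² = Σ(O-E)²/E = 2.96. df = 3, critical value = 7.815. Fail to reject H₀.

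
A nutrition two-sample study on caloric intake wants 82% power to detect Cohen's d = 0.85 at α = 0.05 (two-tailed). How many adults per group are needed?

z_{α/2} = 1.96, z_β = Φ⁻¹(0.82) = 0.915. For large effect (d = 0.85): n per group = 2(z_{α/2} + z_β)²/d² = 2(1.96 + 0.915)²/0.85² = 22.9 → 23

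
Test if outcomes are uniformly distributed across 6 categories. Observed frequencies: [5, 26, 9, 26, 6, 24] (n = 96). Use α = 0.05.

Expected = 16 each. χ² = Σ(O-E)²/E = 33.375. df = 5, critical value = 11.07. Reject H₀.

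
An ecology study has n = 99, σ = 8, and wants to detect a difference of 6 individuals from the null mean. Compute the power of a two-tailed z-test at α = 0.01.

SE = σ/√n = 8/√99 = 0.804. Non-centrality λ = d/SE = 6/0.804 = 7.462. Power ≈ Φ(λ - z_{α/2}) = Φ(7.462 - 2.576) = Φ(4.886) = 1.0.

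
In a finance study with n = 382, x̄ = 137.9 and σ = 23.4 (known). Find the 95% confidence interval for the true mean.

CI = x̄ ± z*(σ/√n) = 137.9 ± 1.96(23.4/√382) = 137.9 ± 2.35 = (135.55, 140.25)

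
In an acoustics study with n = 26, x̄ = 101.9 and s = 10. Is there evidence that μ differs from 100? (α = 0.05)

t = (x̄ - μ₀)/(s/√n) = (101.9 - 100)/(10/√26) = 0.969. df = 25, critical t = ±2.06. Fail to reject H₀.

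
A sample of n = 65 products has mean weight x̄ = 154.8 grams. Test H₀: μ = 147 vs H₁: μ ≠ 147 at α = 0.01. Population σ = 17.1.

z = (x̄ - μ₀)/(σ/√n) = (154.8 - 147)/(17.1/√65) = 3.678. Critical value: ±2.576. Since |3.678| > 2.576, Reject H₀.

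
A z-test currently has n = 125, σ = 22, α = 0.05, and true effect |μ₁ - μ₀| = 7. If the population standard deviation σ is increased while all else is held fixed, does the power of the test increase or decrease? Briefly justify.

Power decreases: a larger σ inflates the standard error σ/√n, pulling the sampling distribution under H₁ back toward the critical value.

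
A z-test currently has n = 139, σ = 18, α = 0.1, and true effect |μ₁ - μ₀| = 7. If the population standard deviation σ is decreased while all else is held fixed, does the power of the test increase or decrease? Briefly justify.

Power increases: a smaller σ shrinks the standard error σ/√n, moving the sampling distribution under H₁ further from the critical value.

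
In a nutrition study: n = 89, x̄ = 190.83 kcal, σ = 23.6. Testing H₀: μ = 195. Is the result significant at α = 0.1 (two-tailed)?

z = (190.83 - 195)/(23.6/√89) = -1.667. Since |z| > 1.645, significant at α = 0.1.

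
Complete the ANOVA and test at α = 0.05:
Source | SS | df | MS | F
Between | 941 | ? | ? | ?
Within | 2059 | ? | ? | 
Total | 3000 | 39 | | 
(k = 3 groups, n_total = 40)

df_between = 2, df_within = 37. MS_between = 470.5, MS_within = 55.65. F = 8.455, F_crit ≈ 3.252. Reject H₀.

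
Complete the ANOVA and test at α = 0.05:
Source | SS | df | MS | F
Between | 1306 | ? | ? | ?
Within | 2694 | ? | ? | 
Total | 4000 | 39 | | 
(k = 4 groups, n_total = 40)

df_between = 3, df_within = 36. MS_between = 435.33, MS_within = 74.83. F = 5.817, F_crit ≈ 2.866. Reject H₀.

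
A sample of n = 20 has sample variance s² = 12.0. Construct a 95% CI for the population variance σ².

df = 19. χ²_{0.025} = 32.852, χ²_{0.975} = 8.907. CI for σ² = ((n-1)s²/χ²_{α/2}, (n-1)s²/χ²_{1-α/2}) = (19·12.0/32.852, 19·12.0/8.907) = (6.94, 25.6)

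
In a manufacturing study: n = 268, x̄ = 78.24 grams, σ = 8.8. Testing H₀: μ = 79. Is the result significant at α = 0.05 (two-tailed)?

z = (78.24 - 79)/(8.8/√268) = -1.414. Since |z| ≤ 1.96, not significant at α = 0.05.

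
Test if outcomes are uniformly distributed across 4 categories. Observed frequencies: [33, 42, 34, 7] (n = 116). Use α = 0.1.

Expected = 29 each. χ² = Σ(O-E)²/E = 23.931. df = 3, critical value = 6.251. Reject H₀.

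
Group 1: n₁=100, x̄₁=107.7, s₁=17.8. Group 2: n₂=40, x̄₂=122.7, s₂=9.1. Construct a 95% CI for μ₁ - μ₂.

Difference = -15.0. SE = √(17.8²/100 + 9.1²/40) = 2.289. CI = (-19.49, -10.51)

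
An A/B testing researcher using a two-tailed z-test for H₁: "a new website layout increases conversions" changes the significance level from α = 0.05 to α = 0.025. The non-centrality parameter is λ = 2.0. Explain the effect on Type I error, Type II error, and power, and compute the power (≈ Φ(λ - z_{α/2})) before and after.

Decreasing α from 0.05 to 0.025:
• Type I error rate decreases (α is the Type I rate by definition).
• Critical value moves from z_{α/2} = 1.96 to 2.241, so power = Φ(λ - z_{α/2}) goes from Φ(2.0 - 1.96) = 0.516 to Φ(2.0 - 2.241) = 0.405.
• Type II error rate β = 1 - power therefore increases (0.484 → 0.595).
Appropriate when false positives are costly — here, rolling out a layout that doesn't actually help — wasted engineering effort.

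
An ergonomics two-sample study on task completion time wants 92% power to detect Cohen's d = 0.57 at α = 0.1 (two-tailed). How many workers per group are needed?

z_{α/2} = 1.645, z_β = Φ⁻¹(0.92) = 1.405. For medium effect (d = 0.57): n per group = 2(z_{α/2} + z_β)²/d² = 2(1.645 + 1.405)²/0.57² = 57.3 → 58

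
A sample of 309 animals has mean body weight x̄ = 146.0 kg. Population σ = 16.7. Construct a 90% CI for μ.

CI = x̄ ± z*(σ/√n) = 146.0 ± 1.645(16.7/√309) = 146.0 ± 1.56 = (144.44, 147.56)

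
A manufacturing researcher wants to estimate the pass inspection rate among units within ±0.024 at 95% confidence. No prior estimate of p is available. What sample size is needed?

Conservative approach: use p = 0.5 (maximizes p(1-p) = 0.25). n = z²(0.25)/E² = 1.96²×0.25/0.024² = 1667.4 → n = 1668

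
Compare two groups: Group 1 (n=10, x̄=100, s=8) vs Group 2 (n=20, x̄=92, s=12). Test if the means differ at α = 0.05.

Pooled sp = 10.88. t = 1.899, df = 28. Critical t = ±2.048. Fail to reject H₀.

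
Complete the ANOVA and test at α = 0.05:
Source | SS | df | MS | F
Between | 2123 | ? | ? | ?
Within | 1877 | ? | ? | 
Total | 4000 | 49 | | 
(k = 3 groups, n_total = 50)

df_between = 2, df_within = 47. MS_between = 1061.5, MS_within = 39.94. F = 26.58, F_crit ≈ 3.195. Reject H₀.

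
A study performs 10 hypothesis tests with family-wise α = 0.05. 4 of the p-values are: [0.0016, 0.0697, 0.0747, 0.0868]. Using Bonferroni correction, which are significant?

Bonferroni α = 0.05/10 = 0.005. Significant p-values: [0.0016]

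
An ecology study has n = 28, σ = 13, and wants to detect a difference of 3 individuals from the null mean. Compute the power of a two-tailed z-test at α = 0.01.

SE = σ/√n = 13/√28 = 2.457. Non-centrality λ = d/SE = 3/2.457 = 1.221. Power ≈ Φ(λ - z_{α/2}) = Φ(1.221 - 2.576) = Φ(-1.355) = 0.088.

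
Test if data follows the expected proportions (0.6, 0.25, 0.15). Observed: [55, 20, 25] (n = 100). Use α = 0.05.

Expected: [60.0, 25.0, 15.0]. χ² = 8.083. df = 2, critical = 5.991. Reject H₀.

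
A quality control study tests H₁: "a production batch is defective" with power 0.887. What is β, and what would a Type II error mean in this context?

β = 1 - power = 1 - 0.887 = 0.113. A Type II error is failing to reject H₀ when H₀ is false (false negative) — here, failing to conclude that a production batch is defective when in fact it is true. Consequence: shipping a defective batch — faulty products reach customers.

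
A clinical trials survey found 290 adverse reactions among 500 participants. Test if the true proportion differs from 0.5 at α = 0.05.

p̂ = 0.58, p₀ = 0.5. z = (p̂ - p₀)/√(p₀(1-p₀)/n) = 3.578. Critical: ±1.96. Reject H₀.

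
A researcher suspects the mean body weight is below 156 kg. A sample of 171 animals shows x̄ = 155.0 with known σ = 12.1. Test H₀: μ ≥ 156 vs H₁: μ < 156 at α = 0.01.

z = -1.081. Critical value: -2.33. Fail to reject H₀.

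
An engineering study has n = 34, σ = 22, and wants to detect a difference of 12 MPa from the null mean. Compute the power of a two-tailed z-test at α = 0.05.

SE = σ/√n = 22/√34 = 3.773. Non-centrality λ = d/SE = 12/3.773 = 3.181. Power ≈ Φ(λ - z_{α/2}) = Φ(3.181 - 1.96) = Φ(1.221) = 0.889.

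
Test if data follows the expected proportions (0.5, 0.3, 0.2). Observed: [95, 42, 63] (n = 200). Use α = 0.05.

Expected: [100.0, 60.0, 40.0]. χ² = 18.875. df = 2, critical = 5.991. Reject H₀.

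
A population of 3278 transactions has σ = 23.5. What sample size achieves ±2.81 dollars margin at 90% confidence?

Without FPC: n₀ = (1.645×23.5/2.81)² = 189.258. With FPC: n = n₀N/(n₀+N-1) = 179.0 → n = 179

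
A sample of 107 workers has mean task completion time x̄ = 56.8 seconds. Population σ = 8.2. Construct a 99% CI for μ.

CI = x̄ ± z*(σ/√n) = 56.8 ± 2.576(8.2/√107) = 56.8 ± 2.04 = (54.76, 58.84)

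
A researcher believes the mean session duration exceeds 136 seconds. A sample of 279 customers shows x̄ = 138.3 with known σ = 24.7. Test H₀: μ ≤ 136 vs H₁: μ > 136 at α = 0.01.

z = 1.555. Critical value: 2.33. Fail to reject H₀.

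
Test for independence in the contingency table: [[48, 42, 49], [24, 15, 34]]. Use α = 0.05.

χ² = 3.27. df = 2, critical = 5.991. Fail to reject H₀. No evidence of dependence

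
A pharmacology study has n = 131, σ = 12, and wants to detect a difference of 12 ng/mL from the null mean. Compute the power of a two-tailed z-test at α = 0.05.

SE = σ/√n = 12/√131 = 1.048. Non-centrality λ = d/SE = 12/1.048 = 11.446. Power ≈ Φ(λ - z_{α/2}) = Φ(11.446 - 1.96) = Φ(9.486) = 1.0.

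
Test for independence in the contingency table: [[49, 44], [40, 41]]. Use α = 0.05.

χ² = 0.189. df = 1, critical = 3.841. Fail to reject H₀. No evidence of dependence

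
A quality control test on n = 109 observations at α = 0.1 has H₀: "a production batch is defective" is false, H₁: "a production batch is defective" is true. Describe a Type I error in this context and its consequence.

Type I error: rejecting H₀ when it is true — concluding that a production batch is defective when in fact it is not. Consequence: scrapping a good batch — wasted material and cost for no reason.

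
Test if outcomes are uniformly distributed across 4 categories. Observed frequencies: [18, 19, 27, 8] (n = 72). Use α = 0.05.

Expected = 18 each. χ² = Σ(O-E)²/E = 10.111. df = 3, critical value = 7.815. Reject H₀.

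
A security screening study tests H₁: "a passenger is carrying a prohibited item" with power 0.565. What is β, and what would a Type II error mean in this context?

β = 1 - power = 1 - 0.565 = 0.435. A Type II error is failing to reject H₀ when H₀ is false (false negative) — here, failing to conclude that a passenger is carrying a prohibited item when in fact it is true. Consequence: letting a prohibited item through — security breach.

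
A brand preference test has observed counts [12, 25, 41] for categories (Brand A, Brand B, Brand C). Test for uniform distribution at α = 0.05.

Expected = 26 each. χ² = Σ(O-E)²/E = 16.231. df = 2, critical value = 5.991. Reject H₀.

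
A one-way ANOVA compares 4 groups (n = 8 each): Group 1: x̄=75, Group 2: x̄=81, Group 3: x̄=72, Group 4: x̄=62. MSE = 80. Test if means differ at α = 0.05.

Grand mean = 72.5. SS_between = 1512.0, MS_between = 504.0. F = 6.3, F_crit ≈ 2.947. Reject H₀.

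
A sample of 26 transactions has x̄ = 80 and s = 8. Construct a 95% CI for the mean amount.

CI = x̄ ± t*(s/√n) = 80 ± 2.06(8/√26) = (76.77, 83.23)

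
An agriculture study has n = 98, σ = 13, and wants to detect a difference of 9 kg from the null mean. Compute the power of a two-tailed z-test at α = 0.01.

SE = σ/√n = 13/√98 = 1.313. Non-centrality λ = d/SE = 9/1.313 = 6.853. Power ≈ Φ(λ - z_{α/2}) = Φ(6.853 - 2.576) = Φ(4.277) = 1.0.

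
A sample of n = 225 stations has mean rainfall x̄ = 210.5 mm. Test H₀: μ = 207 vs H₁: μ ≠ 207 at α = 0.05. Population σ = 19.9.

z = (x̄ - μ₀)/(σ/√n) = (210.5 - 207)/(19.9/√225) = 2.638. Critical value: ±1.96. Since |2.638| > 1.96, Reject H₀.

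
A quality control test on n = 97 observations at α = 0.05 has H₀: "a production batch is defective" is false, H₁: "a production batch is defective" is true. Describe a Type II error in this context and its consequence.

Type II error: failing to reject H₀ when it is false — concluding that a production batch is defective is not supported when in fact it is. Consequence: shipping a defective batch — faulty products reach customers.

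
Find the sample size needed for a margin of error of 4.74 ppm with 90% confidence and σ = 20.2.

n = (z*σ/E)² = (1.645×20.2/4.74)² = 49.1 → n = 50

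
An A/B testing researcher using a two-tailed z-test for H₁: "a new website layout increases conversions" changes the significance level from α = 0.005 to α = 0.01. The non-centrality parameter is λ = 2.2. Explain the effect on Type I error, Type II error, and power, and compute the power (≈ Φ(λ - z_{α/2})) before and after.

Increasing α from 0.005 to 0.01:
• Type I error rate increases (α is the Type I rate by definition).
• Critical value moves from z_{α/2} = 2.807 to 2.576, so power = Φ(λ - z_{α/2}) goes from Φ(2.2 - 2.807) = 0.272 to Φ(2.2 - 2.576) = 0.353.
• Type II error rate β = 1 - power therefore decreases (0.728 → 0.647).
Appropriate when false negatives are costly — here, discarding a layout that would have improved conversions — lost revenue.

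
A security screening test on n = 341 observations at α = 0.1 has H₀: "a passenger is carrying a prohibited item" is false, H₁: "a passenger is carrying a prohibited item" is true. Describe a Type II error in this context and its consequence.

Type II error: failing to reject H₀ when it is false — concluding that a passenger is carrying a prohibited item is not supported when in fact it is. Consequence: letting a prohibited item through — security breach.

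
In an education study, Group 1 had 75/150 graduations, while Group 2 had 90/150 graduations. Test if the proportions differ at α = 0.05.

p̂₁ = 0.5, p̂₂ = 0.6, pooled p̂ = 0.55. z = -1.741. Critical: ±1.96. Fail to reject H₀.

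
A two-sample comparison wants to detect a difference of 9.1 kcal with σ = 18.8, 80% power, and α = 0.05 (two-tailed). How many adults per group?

n per group = 2(z_α/2 + z_β)²σ²/d² = 2×(1.96 + 0.84)²×18.8²/9.1² = 66.9 → n = 67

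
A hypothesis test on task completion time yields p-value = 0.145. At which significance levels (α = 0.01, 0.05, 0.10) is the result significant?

p = 0.145. Not significant at any of the given levels.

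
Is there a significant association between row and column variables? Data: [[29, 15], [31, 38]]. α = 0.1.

χ² = 4.749. df = 1, critical = 2.706. Reject H₀. Variables are dependent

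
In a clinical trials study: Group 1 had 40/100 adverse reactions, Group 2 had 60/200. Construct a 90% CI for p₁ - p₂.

p̂₁ = 0.4, p̂₂ = 0.3. Difference = 0.1. CI = (0.003, 0.197)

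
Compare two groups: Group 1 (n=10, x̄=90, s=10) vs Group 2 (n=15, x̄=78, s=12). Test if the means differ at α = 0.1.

Pooled sp = 11.26. t = 2.611, df = 23. Critical t = ±1.714. Reject H₀.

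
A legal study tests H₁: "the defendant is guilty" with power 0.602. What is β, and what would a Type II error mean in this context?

β = 1 - power = 1 - 0.602 = 0.398. A Type II error is failing to reject H₀ when H₀ is false (false negative) — here, failing to conclude that the defendant is guilty when in fact it is true. Consequence: acquitting a guilty person.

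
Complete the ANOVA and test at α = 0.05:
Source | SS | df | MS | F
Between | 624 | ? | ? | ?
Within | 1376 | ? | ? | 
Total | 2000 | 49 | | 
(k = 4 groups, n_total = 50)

df_between = 3, df_within = 46. MS_between = 208.0, MS_within = 29.91. F = 6.953, F_crit ≈ 2.807. Reject H₀.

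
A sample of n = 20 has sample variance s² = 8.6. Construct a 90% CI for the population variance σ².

df = 19. χ²_{0.05} = 30.144, χ²_{0.95} = 10.117. CI for σ² = ((n-1)s²/χ²_{α/2}, (n-1)s²/χ²_{1-α/2}) = (19·8.6/30.144, 19·8.6/10.117) = (5.42, 16.15)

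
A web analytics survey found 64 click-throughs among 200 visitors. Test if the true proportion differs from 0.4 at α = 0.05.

p̂ = 0.32, p₀ = 0.4. z = (p̂ - p₀)/√(p₀(1-p₀)/n) = -2.309. Critical: ±1.96. Reject H₀.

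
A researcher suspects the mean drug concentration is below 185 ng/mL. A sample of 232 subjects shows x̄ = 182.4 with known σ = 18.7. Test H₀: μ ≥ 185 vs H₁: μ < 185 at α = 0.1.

z = -2.118. Critical value: -1.28. Reject H₀.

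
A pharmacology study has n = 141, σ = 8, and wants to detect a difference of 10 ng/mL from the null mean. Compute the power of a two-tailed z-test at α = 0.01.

SE = σ/√n = 8/√141 = 0.674. Non-centrality λ = d/SE = 10/0.674 = 14.843. Power ≈ Φ(λ - z_{α/2}) = Φ(14.843 - 2.576) = Φ(12.267) = 1.0.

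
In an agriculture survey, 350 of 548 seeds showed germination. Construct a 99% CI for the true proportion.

p̂ = 0.639. CI = p̂ ± z*√(p̂(1-p̂)/n) = (0.586, 0.692)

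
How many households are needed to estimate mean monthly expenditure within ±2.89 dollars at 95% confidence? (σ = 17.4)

n = (z*σ/E)² = (1.96×17.4/2.89)² = 139.3 → n = 140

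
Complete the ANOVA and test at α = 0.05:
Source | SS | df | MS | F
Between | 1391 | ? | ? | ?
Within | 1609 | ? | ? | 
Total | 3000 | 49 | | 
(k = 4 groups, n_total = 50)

df_between = 3, df_within = 46. MS_between = 463.67, MS_within = 34.98. F = 13.256, F_crit ≈ 2.807. Reject H₀.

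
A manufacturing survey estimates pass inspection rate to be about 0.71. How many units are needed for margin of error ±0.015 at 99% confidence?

n = z²p(1-p)/E² = 2.576²×0.71×0.29/0.015² = 6072.5 → n = 6073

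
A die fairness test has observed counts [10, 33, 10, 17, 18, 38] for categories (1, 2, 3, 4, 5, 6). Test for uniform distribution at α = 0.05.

Expected = 21 each. χ² = Σ(O-E)²/E = 33.333. df = 5, critical value = 11.07. Reject H₀.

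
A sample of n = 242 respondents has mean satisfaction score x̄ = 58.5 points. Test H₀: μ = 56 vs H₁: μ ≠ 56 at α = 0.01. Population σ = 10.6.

z = (x̄ - μ₀)/(σ/√n) = (58.5 - 56)/(10.6/√242) = 3.669. Critical value: ±2.576. Since |3.669| > 2.576, Reject H₀.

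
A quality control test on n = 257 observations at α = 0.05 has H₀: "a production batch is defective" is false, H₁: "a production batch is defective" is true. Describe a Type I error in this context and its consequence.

Type I error: rejecting H₀ when it is true — concluding that a production batch is defective when in fact it is not. Consequence: scrapping a good batch — wasted material and cost for no reason.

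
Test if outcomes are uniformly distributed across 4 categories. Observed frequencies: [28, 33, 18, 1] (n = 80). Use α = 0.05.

Expected = 20 each. χ² = Σ(O-E)²/E = 29.9. df = 3, critical value = 7.815. Reject H₀.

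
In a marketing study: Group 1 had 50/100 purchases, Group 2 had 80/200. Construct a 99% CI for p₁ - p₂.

p̂₁ = 0.5, p̂₂ = 0.4. Difference = 0.1. CI = (-0.057, 0.257)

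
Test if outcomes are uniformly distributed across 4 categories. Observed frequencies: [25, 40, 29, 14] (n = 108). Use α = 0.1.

Expected = 27 each. χ² = Σ(O-E)²/E = 12.815. df = 3, critical value = 6.251. Reject H₀.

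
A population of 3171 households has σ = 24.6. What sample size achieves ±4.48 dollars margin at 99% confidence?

Without FPC: n₀ = (2.576×24.6/4.48)² = 200.081. With FPC: n = n₀N/(n₀+N-1) = 188.3 → n = 189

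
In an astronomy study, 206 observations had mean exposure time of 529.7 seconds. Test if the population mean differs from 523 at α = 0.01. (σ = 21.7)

z = (x̄ - μ₀)/(σ/√n) = (529.7 - 523)/(21.7/√206) = 4.431. Critical value: ±2.576. Since |4.431| > 2.576, Reject H₀.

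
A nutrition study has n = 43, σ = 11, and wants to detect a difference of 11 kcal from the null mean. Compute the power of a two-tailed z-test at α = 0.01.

SE = σ/√n = 11/√43 = 1.677. Non-centrality λ = d/SE = 11/1.677 = 6.557. Power ≈ Φ(λ - z_{α/2}) = Φ(6.557 - 2.576) = Φ(3.981) = 1.0.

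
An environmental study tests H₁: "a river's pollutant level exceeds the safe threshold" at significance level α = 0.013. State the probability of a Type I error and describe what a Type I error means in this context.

P(Type I error) = α = 0.013. A Type I error is rejecting H₀ when H₀ is actually true (false positive) — here, concluding that a river's pollutant level exceeds the safe threshold when in fact this is not the case. Consequence: shutting down a compliant factory unnecessarily.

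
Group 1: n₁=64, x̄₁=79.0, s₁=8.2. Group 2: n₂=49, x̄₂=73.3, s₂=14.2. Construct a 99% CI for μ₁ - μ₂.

Difference = 5.7. SE = √(8.2²/64 + 14.2²/49) = 2.273. CI = (-0.15, 11.55)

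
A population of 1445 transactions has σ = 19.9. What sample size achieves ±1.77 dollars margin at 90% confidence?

Without FPC: n₀ = (1.645×19.9/1.77)² = 342.051. With FPC: n = n₀N/(n₀+N-1) = 276.7 → n = 277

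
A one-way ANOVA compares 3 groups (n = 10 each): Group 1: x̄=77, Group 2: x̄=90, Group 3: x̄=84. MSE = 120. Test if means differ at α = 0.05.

Grand mean = 83.67. SS_between = 846.67, MS_between = 423.33. F = 3.528, F_crit ≈ 3.354. Reject H₀.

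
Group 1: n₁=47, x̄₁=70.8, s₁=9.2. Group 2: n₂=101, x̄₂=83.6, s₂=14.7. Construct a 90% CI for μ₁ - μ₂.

Difference = -12.8. SE = √(9.2²/47 + 14.7²/101) = 1.985. CI = (-16.07, -9.53)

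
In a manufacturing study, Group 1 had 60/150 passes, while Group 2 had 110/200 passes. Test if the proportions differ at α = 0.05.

p̂₁ = 0.4, p̂₂ = 0.55, pooled p̂ = 0.486. z = -2.779. Critical: ±1.96. Reject H₀.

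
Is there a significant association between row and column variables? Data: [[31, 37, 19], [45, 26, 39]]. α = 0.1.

χ² = 8.831. df = 2, critical = 4.605. Reject H₀. Variables are dependent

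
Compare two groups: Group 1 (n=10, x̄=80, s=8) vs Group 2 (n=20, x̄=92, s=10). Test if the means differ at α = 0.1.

Pooled sp = 9.4. t = -3.295, df = 28. Critical t = ±1.701. Reject H₀.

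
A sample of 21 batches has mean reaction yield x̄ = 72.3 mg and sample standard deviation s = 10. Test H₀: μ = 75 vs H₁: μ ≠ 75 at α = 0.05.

t = (x̄ - μ₀)/(s/√n) = (72.3 - 75)/(10/√21) = -1.237. df = 20, critical t = ±2.086. Fail to reject H₀.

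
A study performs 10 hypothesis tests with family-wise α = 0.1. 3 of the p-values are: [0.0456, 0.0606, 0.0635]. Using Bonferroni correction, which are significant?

Bonferroni α = 0.1/10 = 0.01. None of the given p-values are significant.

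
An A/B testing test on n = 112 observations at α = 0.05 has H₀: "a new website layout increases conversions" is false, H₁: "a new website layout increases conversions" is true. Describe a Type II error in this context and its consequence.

Type II error: failing to reject H₀ when it is false — concluding that a new website layout increases conversions is not supported when in fact it is. Consequence: discarding a layout that would have improved conversions — lost revenue.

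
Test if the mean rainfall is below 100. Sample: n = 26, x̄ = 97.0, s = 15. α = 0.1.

t = (97.0 - 100)/(15/√26) = -1.02, df = 25. Critical t = -1.316. Fail to reject H₀.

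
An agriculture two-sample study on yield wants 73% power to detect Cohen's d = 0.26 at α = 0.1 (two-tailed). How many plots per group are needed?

z_{α/2} = 1.645, z_β = Φ⁻¹(0.73) = 0.613. For small effect (d = 0.26): n per group = 2(z_{α/2} + z_β)²/d² = 2(1.645 + 0.613)²/0.26² = 150.8 → 151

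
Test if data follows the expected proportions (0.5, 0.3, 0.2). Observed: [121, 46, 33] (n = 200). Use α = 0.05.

Expected: [100.0, 60.0, 40.0]. χ² = 8.902. df = 2, critical = 5.991. Reject H₀.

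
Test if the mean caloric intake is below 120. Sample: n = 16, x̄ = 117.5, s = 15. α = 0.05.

t = (117.5 - 120)/(15/√16) = -0.667, df = 15. Critical t = -1.753. Fail to reject H₀.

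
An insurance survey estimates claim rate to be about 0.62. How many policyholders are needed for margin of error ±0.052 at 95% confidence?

n = z²p(1-p)/E² = 1.96²×0.62×0.38/0.052² = 334.7 → n = 335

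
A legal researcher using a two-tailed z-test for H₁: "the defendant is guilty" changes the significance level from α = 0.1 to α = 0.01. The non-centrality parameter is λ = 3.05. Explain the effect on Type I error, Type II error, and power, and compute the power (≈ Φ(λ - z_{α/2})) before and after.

Decreasing α from 0.1 to 0.01:
• Type I error rate decreases (α is the Type I rate by definition).
• Critical value moves from z_{α/2} = 1.645 to 2.576, so power = Φ(λ - z_{α/2}) goes from Φ(3.05 - 1.645) = 0.92 to Φ(3.05 - 2.576) = 0.682.
• Type II error rate β = 1 - power therefore increases (0.08 → 0.318).
Appropriate when false positives are costly — here, convicting an innocent person.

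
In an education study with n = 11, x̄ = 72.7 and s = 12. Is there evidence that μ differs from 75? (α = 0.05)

t = (x̄ - μ₀)/(s/√n) = (72.7 - 75)/(12/√11) = -0.636. df = 10, critical t = ±2.228. Fail to reject H₀.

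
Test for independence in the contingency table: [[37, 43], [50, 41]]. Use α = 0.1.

χ² = 1.288. df = 1, critical = 2.706. Fail to reject H₀. No evidence of dependence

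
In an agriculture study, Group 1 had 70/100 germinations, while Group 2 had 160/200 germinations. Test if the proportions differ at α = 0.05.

p̂₁ = 0.7, p̂₂ = 0.8, pooled p̂ = 0.767. z = -1.93. Critical: ±1.96. Fail to reject H₀.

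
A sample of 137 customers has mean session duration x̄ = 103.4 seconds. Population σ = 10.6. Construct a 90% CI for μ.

CI = x̄ ± z*(σ/√n) = 103.4 ± 1.645(10.6/√137) = 103.4 ± 1.49 = (101.91, 104.89)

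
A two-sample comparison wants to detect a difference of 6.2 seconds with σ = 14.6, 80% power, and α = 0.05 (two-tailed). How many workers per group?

n per group = 2(z_α/2 + z_β)²σ²/d² = 2×(1.96 + 0.84)²×14.6²/6.2² = 86.9 → n = 87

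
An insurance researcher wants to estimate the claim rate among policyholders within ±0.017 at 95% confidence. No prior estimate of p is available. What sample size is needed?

Conservative approach: use p = 0.5 (maximizes p(1-p) = 0.25). n = z²(0.25)/E² = 1.96²×0.25/0.017² = 3323.2 → n = 3324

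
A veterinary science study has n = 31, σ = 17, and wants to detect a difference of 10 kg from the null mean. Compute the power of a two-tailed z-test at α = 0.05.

SE = σ/√n = 17/√31 = 3.053. Non-centrality λ = d/SE = 10/3.053 = 3.275. Power ≈ Φ(λ - z_{α/2}) = Φ(3.275 - 1.96) = Φ(1.315) = 0.906.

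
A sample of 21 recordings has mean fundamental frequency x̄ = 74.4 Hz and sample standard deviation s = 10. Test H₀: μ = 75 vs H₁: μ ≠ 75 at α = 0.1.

t = (x̄ - μ₀)/(s/√n) = (74.4 - 75)/(10/√21) = -0.275. df = 20, critical t = ±1.725. Fail to reject H₀.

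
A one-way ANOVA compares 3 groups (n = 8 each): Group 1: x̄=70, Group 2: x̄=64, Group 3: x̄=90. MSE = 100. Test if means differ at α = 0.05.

Grand mean = 74.67. SS_between = 2965.33, MS_between = 1482.67. F = 14.827, F_crit ≈ 3.467. Reject H₀.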